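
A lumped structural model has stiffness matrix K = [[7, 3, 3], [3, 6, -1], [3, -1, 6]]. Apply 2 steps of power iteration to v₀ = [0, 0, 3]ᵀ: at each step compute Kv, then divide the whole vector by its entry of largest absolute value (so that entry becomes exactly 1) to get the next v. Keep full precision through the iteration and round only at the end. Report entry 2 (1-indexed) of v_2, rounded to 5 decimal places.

-0.06522

Kv0 = (9.000000, -3.000000, 18.000000); divide by 18.000000 → v1 = (0.500000, -0.166667, 1.000000)
Kv1 = (6.000000, -0.500000, 7.666667); divide by 7.666667 → v2 = (0.782609, -0.065217, 1.000000)
Requested entry of v2: -9/138 = -0.06522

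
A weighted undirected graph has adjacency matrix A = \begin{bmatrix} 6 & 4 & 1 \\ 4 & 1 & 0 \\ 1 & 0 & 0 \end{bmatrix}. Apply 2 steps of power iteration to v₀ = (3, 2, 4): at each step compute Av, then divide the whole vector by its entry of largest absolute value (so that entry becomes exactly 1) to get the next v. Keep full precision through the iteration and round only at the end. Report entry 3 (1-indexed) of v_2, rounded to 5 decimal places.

Av0 = (30.000000, 14.000000, 3.000000); divide by 30.000000 → v1 = (1.000000, 0.466667, 0.100000)
Av1 = (7.966667, 4.466667, 1.000000); divide by 7.966667 → v2 = (1.000000, 0.560669, 0.125523)
Requested entry of v2: 30/239 = 0.12552

0.12552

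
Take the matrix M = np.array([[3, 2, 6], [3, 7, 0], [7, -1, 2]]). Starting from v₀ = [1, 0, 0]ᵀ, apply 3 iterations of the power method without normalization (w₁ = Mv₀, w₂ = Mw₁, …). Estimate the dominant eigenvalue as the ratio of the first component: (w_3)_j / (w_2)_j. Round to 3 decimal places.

7.421

w1 = Mv₀ = (3, 3, 7)
w2 = Mw1 = (57, 30, 32)
w3 = Mw2 = (423, 381, 433)
Ratio at component: 423 / 57 = 7.421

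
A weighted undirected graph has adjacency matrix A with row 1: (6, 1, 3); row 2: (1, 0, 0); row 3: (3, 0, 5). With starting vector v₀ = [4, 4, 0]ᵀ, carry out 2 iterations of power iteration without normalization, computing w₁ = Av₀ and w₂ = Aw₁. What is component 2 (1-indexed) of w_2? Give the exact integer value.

w1 = Av₀ = (28, 4, 12)
w2 = Aw1 = (208, 28, 144)
The requested component of w2 is 28.

28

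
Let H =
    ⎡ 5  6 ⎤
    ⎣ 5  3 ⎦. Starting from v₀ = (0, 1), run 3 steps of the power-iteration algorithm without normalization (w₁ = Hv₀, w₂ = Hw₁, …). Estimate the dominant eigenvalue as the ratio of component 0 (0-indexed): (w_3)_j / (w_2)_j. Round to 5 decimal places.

λ ≈ 9.87500

w1 = Hv₀ = (6, 3)
w2 = Hw1 = (48, 39)
w3 = Hw2 = (474, 357)
Ratio at component: 474 / 48 = 9.87500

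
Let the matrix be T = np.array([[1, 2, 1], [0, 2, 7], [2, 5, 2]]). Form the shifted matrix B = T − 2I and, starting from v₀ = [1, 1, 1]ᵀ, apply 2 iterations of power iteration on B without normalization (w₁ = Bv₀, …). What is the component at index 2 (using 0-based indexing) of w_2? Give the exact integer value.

B = T − 2I has rows (-1, 2, 1); (0, 0, 7); (2, 5, 0)
w1 = Bv₀ = ((-1)·1 + 2·1 + 1·1; 0·1 + 0·1 + 7·1; 2·1 + 5·1 + 0·1) = (2, 7, 7)
w2 = Bw1 = ((-1)·2 + 2·7 + 1·7; 0·2 + 0·7 + 7·7; 2·2 + 5·7 + 0·7) = (19, 49, 39)
Requested component of w2: 39

39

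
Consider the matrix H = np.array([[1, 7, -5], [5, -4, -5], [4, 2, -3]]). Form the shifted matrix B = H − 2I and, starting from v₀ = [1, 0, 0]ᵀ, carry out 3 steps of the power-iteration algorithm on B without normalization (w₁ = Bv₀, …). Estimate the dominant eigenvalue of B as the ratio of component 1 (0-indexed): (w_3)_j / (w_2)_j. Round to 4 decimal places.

B = H − 2I has rows (-1, 7, -5); (5, -6, -5); (4, 2, -5)
w1 = Bv₀ = (-1, 5, 4)
w2 = Bw1 = (16, -55, -14)
w3 = Bw2 = (-331, 480, 24)
Ratio: 480/-55 = -8.7273

μ ≈ -8.7273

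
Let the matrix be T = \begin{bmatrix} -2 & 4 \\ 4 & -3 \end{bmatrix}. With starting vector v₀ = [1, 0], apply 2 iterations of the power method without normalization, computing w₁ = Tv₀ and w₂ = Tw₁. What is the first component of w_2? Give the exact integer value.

w1 = Tv₀ = (-2, 4)
w2 = Tw1 = (20, -20)
The requested component of w2 is 20.

20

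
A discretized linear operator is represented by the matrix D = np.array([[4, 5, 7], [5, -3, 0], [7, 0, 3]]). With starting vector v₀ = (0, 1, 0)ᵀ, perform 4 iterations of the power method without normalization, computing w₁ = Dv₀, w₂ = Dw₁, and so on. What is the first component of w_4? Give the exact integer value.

w1 = Dv₀ = (4·0 + 5·1 + 7·0; 5·0 + (-3)·1 + 0·0; 7·0 + 0·1 + 3·0) = (5, -3, 0)
w2 = Dw1 = (4·5 + 5·(-3) + 7·0; 5·5 + (-3)·(-3) + 0·0; 7·5 + 0·(-3) + 3·0) = (5, 34, 35)
w3 = Dw2 = (435, -77, 140)
w4 = Dw3 = (2335, 2406, 3465)
The requested component of w4 is 2335.

2335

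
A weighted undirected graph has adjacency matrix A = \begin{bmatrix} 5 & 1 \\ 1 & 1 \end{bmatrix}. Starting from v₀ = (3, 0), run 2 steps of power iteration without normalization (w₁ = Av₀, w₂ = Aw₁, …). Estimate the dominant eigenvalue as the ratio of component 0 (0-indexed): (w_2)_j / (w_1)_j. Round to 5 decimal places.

w1 = Av₀ = (5·3 + 1·0; 1·3 + 1·0) = (15, 3)
w2 = Aw1 = (5·15 + 1·3; 1·15 + 1·3) = (78, 18)
Ratio at component: 78 / 15 = 5.20000

λ ≈ 5.20000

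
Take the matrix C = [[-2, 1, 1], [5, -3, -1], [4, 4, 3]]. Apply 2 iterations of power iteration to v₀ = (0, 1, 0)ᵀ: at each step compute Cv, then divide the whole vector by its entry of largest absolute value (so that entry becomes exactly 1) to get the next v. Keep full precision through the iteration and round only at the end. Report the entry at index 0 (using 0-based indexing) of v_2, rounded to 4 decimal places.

-0.1000

Cv0 = (1.00000, -3.00000, 4.00000); divide by 4.00000 → v1 = (0.25000, -0.75000, 1.00000)
Cv1 = (-0.25000, 2.50000, 1.00000); divide by 2.50000 → v2 = (-0.10000, 1.00000, 0.40000)
Requested entry of v2: -1/10 = -0.1000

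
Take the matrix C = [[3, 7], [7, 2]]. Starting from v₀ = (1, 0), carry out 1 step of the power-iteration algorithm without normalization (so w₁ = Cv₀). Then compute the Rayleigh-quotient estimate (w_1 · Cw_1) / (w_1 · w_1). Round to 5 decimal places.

w1 = Cv₀ = (3·1 + 7·0; 7·1 + 2·0) = (3, 7)
Cw1 = (58, 35)
w1·Cw1 = 3·58 + 7·35 = 419; w1·w1 = 3·3 + 7·7 = 58
λ ≈ 419/58 = 7.22414

λ ≈ 7.22414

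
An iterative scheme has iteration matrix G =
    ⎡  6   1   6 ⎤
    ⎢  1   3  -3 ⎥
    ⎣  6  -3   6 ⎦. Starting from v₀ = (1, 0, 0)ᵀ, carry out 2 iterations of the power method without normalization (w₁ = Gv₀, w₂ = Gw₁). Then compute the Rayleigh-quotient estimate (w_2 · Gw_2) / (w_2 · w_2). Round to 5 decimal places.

w1 = Gv₀ = (6·1 + 1·0 + 6·0; 1·1 + 3·0 + (-3)·0; 6·1 + (-3)·0 + 6·0) = (6, 1, 6)
w2 = Gw1 = (6·6 + 1·1 + 6·6; 1·6 + 3·1 + (-3)·6; 6·6 + (-3)·1 + 6·6) = (73, -9, 69)
Gw2 = (843, -161, 879)
w2·Gw2 = 73·843 + (-9)·(-161) + 69·879 = 123639; w2·w2 = 73·73 + (-9)·(-9) + 69·69 = 10171
λ ≈ 123639/10171 = 12.15603

12.15603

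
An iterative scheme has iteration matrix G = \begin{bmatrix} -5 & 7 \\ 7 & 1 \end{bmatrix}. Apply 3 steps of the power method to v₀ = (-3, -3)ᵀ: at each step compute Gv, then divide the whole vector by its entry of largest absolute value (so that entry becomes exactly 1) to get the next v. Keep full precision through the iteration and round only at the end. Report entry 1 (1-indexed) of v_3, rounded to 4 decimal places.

-0.2209

Gv0 = (-6.00000, -24.00000); divide by -24.00000 → v1 = (0.25000, 1.00000)
Gv1 = (5.75000, 2.75000); divide by 5.75000 → v2 = (1.00000, 0.47826)
Gv2 = (-1.65217, 7.47826); divide by 7.47826 → v3 = (-0.22093, 1.00000)
Requested entry of v3: 228/-1032 = -0.2209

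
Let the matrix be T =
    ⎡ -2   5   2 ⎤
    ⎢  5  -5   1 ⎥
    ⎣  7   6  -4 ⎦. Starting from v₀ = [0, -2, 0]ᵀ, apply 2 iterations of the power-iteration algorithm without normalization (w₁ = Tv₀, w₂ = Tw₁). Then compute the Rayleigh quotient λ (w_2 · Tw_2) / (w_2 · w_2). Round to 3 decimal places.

w1 = Tv₀ = ((-2)·0 + 5·(-2) + 2·0; 5·0 + (-5)·(-2) + 1·0; 7·0 + 6·(-2) + (-4)·0) = (-10, 10, -12)
w2 = Tw1 = ((-2)·(-10) + 5·10 + 2·(-12); 5·(-10) + (-5)·10 + 1·(-12); 7·(-10) + 6·10 + (-4)·(-12)) = (46, -112, 38)
Tw2 = (-576, 828, -502)
w2·Tw2 = 46·(-576) + (-112)·828 + 38·(-502) = -138308; w2·w2 = 46·46 + (-112)·(-112) + 38·38 = 16104
λ ≈ -138308/16104 = -8.588

λ ≈ -8.588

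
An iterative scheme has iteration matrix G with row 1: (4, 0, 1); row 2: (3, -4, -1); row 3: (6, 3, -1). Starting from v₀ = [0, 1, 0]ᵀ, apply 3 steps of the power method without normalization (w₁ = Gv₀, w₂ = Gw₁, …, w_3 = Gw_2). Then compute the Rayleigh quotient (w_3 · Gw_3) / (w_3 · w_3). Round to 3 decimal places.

w1 = Gv₀ = (4·0 + 0·1 + 1·0; 3·0 + (-4)·1 + (-1)·0; 6·0 + 3·1 + (-1)·0) = (0, -4, 3)
w2 = Gw1 = (4·0 + 0·(-4) + 1·3; 3·0 + (-4)·(-4) + (-1)·3; 6·0 + 3·(-4) + (-1)·3) = (3, 13, -15)
w3 = Gw2 = (-3, -28, 72)
Gw3 = (60, 31, -174)
w3·Gw3 = (-3)·60 + (-28)·31 + 72·(-174) = -13576; w3·w3 = (-3)·(-3) + (-28)·(-28) + 72·72 = 5977
λ ≈ -13576/5977 = -2.271

-2.271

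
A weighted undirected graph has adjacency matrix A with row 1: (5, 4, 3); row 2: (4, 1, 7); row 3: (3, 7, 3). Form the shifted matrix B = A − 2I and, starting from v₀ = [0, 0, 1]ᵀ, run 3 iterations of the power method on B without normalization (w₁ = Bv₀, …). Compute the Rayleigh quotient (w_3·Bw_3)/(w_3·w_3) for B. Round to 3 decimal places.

8.490

B = A − 2I has rows (3, 4, 3); (4, -1, 7); (3, 7, 1)
w1 = Bv₀ = (3·0 + 4·0 + 3·1; 4·0 + (-1)·0 + 7·1; 3·0 + 7·0 + 1·1) = (3, 7, 1)
w2 = Bw1 = (3·3 + 4·7 + 3·1; 4·3 + (-1)·7 + 7·1; 3·3 + 7·7 + 1·1) = (40, 12, 59)
w3 = Bw2 = (345, 561, 263)
Bw3 = (4068, 2660, 5225)
w3·Bw3 = 4269895; w3·w3 = 502915; μ ≈ 4269895/502915 = 8.490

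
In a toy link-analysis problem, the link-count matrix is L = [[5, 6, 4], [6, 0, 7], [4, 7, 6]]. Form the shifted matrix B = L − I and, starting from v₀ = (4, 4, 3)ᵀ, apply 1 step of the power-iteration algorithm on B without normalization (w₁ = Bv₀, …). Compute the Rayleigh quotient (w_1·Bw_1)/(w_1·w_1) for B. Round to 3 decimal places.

14.052

B = L − I has rows (4, 6, 4); (6, -1, 7); (4, 7, 5)
w1 = Bv₀ = (4·4 + 6·4 + 4·3; 6·4 + (-1)·4 + 7·3; 4·4 + 7·4 + 5·3) = (52, 41, 59)
Bw1 = (690, 684, 790)
w1·Bw1 = 110534; w1·w1 = 7866; μ ≈ 110534/7866 = 14.052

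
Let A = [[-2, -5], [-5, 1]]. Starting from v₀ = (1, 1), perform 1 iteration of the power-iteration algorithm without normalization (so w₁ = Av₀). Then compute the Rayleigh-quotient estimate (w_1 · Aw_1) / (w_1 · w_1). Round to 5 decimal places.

λ ≈ -5.56923

w1 = Av₀ = ((-2)·1 + (-5)·1; (-5)·1 + 1·1) = (-7, -4)
Aw1 = (34, 31)
w1·Aw1 = (-7)·34 + (-4)·31 = -362; w1·w1 = (-7)·(-7) + (-4)·(-4) = 65
λ ≈ -362/65 = -5.56923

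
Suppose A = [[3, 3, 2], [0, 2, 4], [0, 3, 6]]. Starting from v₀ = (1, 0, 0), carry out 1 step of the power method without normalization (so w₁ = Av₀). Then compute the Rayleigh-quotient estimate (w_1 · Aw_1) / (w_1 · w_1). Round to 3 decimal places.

w1 = Av₀ = (3, 0, 0)
Aw1 = (9, 0, 0)
w1·Aw1 = 3·9 + 0·0 + 0·0 = 27; w1·w1 = 3·3 + 0·0 + 0·0 = 9
λ ≈ 27/9 = 3.000

3.000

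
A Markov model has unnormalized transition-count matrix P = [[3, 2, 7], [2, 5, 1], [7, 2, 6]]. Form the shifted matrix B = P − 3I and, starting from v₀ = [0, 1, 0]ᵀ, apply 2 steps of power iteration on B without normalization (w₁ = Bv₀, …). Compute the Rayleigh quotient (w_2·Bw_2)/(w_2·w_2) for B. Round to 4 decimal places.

B = P − 3I has rows (0, 2, 7); (2, 2, 1); (7, 2, 3)
w1 = Bv₀ = (0·0 + 2·1 + 7·0; 2·0 + 2·1 + 1·0; 7·0 + 2·1 + 3·0) = (2, 2, 2)
w2 = Bw1 = (0·2 + 2·2 + 7·2; 2·2 + 2·2 + 1·2; 7·2 + 2·2 + 3·2) = (18, 10, 24)
Bw2 = (188, 80, 218)
w2·Bw2 = 9416; w2·w2 = 1000; μ ≈ 9416/1000 = 9.4160

9.4160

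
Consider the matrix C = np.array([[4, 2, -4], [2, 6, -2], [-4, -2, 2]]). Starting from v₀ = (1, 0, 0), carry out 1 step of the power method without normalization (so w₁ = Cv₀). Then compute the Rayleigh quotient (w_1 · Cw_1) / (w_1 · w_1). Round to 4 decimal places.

8.6667

w1 = Cv₀ = (4·1 + 2·0 + (-4)·0; 2·1 + 6·0 + (-2)·0; (-4)·1 + (-2)·0 + 2·0) = (4, 2, -4)
Cw1 = (36, 28, -28)
w1·Cw1 = 4·36 + 2·28 + (-4)·(-28) = 312; w1·w1 = 4·4 + 2·2 + (-4)·(-4) = 36
λ ≈ 312/36 = 8.6667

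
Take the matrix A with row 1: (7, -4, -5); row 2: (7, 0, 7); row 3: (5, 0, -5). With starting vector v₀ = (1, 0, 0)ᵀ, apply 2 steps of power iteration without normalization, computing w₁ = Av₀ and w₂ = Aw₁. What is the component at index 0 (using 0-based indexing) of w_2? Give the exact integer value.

-4

w1 = Av₀ = (7, 7, 5)
w2 = Aw1 = (-4, 84, 10)
The requested component of w2 is -4.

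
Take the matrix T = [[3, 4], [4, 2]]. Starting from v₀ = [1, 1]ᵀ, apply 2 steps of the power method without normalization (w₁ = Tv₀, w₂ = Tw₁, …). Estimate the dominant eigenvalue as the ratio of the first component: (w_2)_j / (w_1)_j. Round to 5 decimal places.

λ ≈ 6.42857

w1 = Tv₀ = (3·1 + 4·1; 4·1 + 2·1) = (7, 6)
w2 = Tw1 = (3·7 + 4·6; 4·7 + 2·6) = (45, 40)
Ratio at component: 45 / 7 = 6.42857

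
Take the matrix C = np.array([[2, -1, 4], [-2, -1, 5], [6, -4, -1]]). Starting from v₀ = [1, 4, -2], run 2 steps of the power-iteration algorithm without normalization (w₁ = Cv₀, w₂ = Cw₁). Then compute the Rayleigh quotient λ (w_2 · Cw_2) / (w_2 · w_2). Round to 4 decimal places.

w1 = Cv₀ = (2·1 + (-1)·4 + 4·(-2); (-2)·1 + (-1)·4 + 5·(-2); 6·1 + (-4)·4 + (-1)·(-2)) = (-10, -16, -8)
w2 = Cw1 = (2·(-10) + (-1)·(-16) + 4·(-8); (-2)·(-10) + (-1)·(-16) + 5·(-8); 6·(-10) + (-4)·(-16) + (-1)·(-8)) = (-36, -4, 12)
Cw2 = (-20, 136, -212)
w2·Cw2 = (-36)·(-20) + (-4)·136 + 12·(-212) = -2368; w2·w2 = (-36)·(-36) + (-4)·(-4) + 12·12 = 1456
λ ≈ -2368/1456 = -1.6264

-1.6264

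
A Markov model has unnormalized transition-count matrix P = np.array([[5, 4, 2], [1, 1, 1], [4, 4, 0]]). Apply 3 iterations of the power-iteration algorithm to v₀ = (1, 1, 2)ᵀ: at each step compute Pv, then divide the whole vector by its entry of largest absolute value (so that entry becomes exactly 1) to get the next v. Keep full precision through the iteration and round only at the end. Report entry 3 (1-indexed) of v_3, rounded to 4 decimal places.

0.6768

Pv0 = (13.00000, 4.00000, 8.00000); divide by 13.00000 → v1 = (1.00000, 0.30769, 0.61538)
Pv1 = (7.46154, 1.92308, 5.23077); divide by 7.46154 → v2 = (1.00000, 0.25773, 0.70103)
Pv2 = (7.43299, 1.95876, 5.03093); divide by 7.43299 → v3 = (1.00000, 0.26352, 0.67684)
Requested entry of v3: 488/721 = 0.6768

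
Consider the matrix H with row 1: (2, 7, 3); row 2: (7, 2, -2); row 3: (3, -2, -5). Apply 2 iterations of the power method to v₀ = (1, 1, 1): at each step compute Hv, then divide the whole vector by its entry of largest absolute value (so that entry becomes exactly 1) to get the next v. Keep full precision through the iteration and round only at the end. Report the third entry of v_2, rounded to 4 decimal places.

Hv0 = (12.00000, 7.00000, -4.00000); divide by 12.00000 → v1 = (1.00000, 0.58333, -0.33333)
Hv1 = (5.08333, 8.83333, 3.50000); divide by 8.83333 → v2 = (0.57547, 1.00000, 0.39623)
Requested entry of v2: 42/106 = 0.3962

0.3962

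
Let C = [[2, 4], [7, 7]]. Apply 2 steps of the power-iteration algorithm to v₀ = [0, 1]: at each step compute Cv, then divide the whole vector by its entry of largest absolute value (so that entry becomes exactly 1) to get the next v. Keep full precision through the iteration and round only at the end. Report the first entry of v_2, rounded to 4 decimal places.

0.4675

Cv0 = (4.00000, 7.00000); divide by 7.00000 → v1 = (0.57143, 1.00000)
Cv1 = (5.14286, 11.00000); divide by 11.00000 → v2 = (0.46753, 1.00000)
Requested entry of v2: 36/77 = 0.4675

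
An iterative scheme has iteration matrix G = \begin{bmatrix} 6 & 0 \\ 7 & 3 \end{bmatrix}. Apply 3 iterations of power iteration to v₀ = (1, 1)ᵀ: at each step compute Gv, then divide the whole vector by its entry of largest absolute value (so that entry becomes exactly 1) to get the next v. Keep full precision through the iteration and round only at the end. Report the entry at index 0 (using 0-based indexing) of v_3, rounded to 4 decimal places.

Gv0 = (6.00000, 10.00000); divide by 10.00000 → v1 = (0.60000, 1.00000)
Gv1 = (3.60000, 7.20000); divide by 7.20000 → v2 = (0.50000, 1.00000)
Gv2 = (3.00000, 6.50000); divide by 6.50000 → v3 = (0.46154, 1.00000)
Requested entry of v3: 216/468 = 0.4615

0.4615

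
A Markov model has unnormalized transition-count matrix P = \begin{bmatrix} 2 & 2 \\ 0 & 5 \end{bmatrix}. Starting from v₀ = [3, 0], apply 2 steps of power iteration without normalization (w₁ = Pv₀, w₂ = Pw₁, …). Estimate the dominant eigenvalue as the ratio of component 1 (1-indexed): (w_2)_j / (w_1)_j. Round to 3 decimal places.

2.000

w1 = Pv₀ = (2·3 + 2·0; 0·3 + 5·0) = (6, 0)
w2 = Pw1 = (2·6 + 2·0; 0·6 + 5·0) = (12, 0)
Ratio at component: 12 / 6 = 2.000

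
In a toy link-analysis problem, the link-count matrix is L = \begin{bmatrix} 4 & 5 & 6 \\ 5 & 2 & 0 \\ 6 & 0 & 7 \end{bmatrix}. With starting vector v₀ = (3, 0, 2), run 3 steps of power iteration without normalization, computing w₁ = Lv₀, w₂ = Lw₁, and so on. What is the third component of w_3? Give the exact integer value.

4754

w1 = Lv₀ = (4·3 + 5·0 + 6·2; 5·3 + 2·0 + 0·2; 6·3 + 0·0 + 7·2) = (24, 15, 32)
w2 = Lw1 = (4·24 + 5·15 + 6·32; 5·24 + 2·15 + 0·32; 6·24 + 0·15 + 7·32) = (363, 150, 368)
w3 = Lw2 = (4410, 2115, 4754)
The requested component of w3 is 4754.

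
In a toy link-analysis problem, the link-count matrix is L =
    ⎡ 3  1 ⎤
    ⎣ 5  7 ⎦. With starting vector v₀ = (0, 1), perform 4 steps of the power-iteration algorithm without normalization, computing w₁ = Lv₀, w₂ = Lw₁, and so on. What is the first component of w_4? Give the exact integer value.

w1 = Lv₀ = (1, 7)
w2 = Lw1 = (10, 54)
w3 = Lw2 = (84, 428)
w4 = Lw3 = (680, 3416)
The requested component of w4 is 680.

680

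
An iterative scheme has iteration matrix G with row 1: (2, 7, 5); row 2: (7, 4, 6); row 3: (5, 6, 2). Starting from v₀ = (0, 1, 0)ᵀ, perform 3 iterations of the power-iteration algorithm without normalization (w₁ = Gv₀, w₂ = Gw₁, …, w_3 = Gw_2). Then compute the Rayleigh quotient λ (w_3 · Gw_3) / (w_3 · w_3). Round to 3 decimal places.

14.816

w1 = Gv₀ = (7, 4, 6)
w2 = Gw1 = (72, 101, 71)
w3 = Gw2 = (1206, 1334, 1108)
Gw3 = (17290, 20426, 16250)
w3·Gw3 = 1206·17290 + 1334·20426 + 1108·16250 = 66105024; w3·w3 = 1206·1206 + 1334·1334 + 1108·1108 = 4461656
λ ≈ 66105024/4461656 = 14.816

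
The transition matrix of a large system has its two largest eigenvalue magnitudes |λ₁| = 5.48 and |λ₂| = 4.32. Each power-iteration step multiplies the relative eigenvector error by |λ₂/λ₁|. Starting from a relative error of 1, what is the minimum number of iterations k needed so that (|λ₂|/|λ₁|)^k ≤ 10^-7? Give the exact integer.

68

|λ₂/λ₁| = 4.32/5.48 = 0.78832
Need k ≥ ln(10^-7) / ln(0.78832) = -16.1181 / -0.2378 ≈ 67.766
Smallest integer k satisfying the bound: 68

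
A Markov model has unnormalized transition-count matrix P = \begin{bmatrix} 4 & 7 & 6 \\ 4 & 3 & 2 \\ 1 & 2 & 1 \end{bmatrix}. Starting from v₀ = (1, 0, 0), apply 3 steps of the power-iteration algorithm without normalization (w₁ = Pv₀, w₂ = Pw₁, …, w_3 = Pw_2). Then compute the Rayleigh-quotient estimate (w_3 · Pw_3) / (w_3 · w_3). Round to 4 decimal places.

λ ≈ 10.0224

w1 = Pv₀ = (4, 4, 1)
w2 = Pw1 = (50, 30, 13)
w3 = Pw2 = (488, 316, 123)
Pw3 = (4902, 3146, 1243)
w3·Pw3 = 488·4902 + 316·3146 + 123·1243 = 3539201; w3·w3 = 488·488 + 316·316 + 123·123 = 353129
λ ≈ 3539201/353129 = 10.0224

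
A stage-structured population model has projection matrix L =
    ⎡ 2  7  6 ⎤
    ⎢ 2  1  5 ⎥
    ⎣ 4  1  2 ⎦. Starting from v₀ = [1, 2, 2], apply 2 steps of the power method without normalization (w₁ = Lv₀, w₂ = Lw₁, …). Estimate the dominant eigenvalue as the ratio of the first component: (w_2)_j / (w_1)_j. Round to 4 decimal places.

7.6429

w1 = Lv₀ = (2·1 + 7·2 + 6·2; 2·1 + 1·2 + 5·2; 4·1 + 1·2 + 2·2) = (28, 14, 10)
w2 = Lw1 = (2·28 + 7·14 + 6·10; 2·28 + 1·14 + 5·10; 4·28 + 1·14 + 2·10) = (214, 120, 146)
Ratio at component: 214 / 28 = 7.6429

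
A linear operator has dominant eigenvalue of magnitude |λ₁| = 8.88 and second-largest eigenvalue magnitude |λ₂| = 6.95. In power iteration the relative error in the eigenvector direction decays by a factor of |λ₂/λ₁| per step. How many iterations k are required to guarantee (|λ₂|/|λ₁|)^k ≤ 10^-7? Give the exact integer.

|λ₂/λ₁| = 6.95/8.88 = 0.78266
Need k ≥ ln(10^-7) / ln(0.78266) = -16.1181 / -0.2451 ≈ 65.772
Smallest integer k satisfying the bound: 66

66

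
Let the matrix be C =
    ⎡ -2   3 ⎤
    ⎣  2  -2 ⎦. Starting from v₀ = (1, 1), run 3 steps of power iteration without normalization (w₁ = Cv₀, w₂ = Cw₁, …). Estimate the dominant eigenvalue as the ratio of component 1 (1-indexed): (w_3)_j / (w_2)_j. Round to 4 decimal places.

w1 = Cv₀ = ((-2)·1 + 3·1; 2·1 + (-2)·1) = (1, 0)
w2 = Cw1 = ((-2)·1 + 3·0; 2·1 + (-2)·0) = (-2, 2)
w3 = Cw2 = (10, -8)
Ratio at component: 10 / -2 = -5.0000

-5.0000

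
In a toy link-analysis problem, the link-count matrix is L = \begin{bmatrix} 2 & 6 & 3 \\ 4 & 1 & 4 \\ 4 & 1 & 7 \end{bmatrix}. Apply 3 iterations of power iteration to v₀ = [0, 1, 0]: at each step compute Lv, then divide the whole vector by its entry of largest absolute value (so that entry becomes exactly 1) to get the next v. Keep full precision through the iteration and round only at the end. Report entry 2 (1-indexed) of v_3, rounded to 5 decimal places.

0.71513

Lv0 = (6.000000, 1.000000, 1.000000); divide by 6.000000 → v1 = (1.000000, 0.166667, 0.166667)
Lv1 = (3.500000, 4.833333, 5.333333); divide by 5.333333 → v2 = (0.656250, 0.906250, 1.000000)
Lv2 = (9.750000, 7.531250, 10.531250); divide by 10.531250 → v3 = (0.925816, 0.715134, 1.000000)
Requested entry of v3: 241/337 = 0.71513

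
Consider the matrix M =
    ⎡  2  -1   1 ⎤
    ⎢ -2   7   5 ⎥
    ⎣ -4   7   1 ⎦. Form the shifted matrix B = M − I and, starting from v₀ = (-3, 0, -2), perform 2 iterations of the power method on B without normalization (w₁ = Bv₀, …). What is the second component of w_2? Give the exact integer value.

B = M − I has rows (1, -1, 1); (-2, 6, 5); (-4, 7, 0)
w1 = Bv₀ = (-5, -4, 12)
w2 = Bw1 = (11, 46, -8)
Requested component of w2: 46

46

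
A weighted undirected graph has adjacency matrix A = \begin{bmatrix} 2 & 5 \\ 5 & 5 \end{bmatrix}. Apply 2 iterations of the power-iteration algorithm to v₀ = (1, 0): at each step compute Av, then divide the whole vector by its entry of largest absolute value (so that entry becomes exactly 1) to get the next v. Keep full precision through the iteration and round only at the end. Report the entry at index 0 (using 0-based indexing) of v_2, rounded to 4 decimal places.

0.8286

Av0 = (2.00000, 5.00000); divide by 5.00000 → v1 = (0.40000, 1.00000)
Av1 = (5.80000, 7.00000); divide by 7.00000 → v2 = (0.82857, 1.00000)
Requested entry of v2: 29/35 = 0.8286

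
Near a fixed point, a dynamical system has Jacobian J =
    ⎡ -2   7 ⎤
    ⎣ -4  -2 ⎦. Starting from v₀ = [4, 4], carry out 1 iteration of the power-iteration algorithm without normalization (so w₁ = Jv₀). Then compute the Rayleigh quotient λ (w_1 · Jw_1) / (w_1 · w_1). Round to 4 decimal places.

-3.4754

w1 = Jv₀ = ((-2)·4 + 7·4; (-4)·4 + (-2)·4) = (20, -24)
Jw1 = (-208, -32)
w1·Jw1 = 20·(-208) + (-24)·(-32) = -3392; w1·w1 = 20·20 + (-24)·(-24) = 976
λ ≈ -3392/976 = -3.4754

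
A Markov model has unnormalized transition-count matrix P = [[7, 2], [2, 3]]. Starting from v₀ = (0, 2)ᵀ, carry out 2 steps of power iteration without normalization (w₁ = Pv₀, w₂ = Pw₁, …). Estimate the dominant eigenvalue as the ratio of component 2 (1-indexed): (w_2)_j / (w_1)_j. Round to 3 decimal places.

w1 = Pv₀ = (7·0 + 2·2; 2·0 + 3·2) = (4, 6)
w2 = Pw1 = (7·4 + 2·6; 2·4 + 3·6) = (40, 26)
Ratio at component: 26 / 6 = 4.333

λ ≈ 4.333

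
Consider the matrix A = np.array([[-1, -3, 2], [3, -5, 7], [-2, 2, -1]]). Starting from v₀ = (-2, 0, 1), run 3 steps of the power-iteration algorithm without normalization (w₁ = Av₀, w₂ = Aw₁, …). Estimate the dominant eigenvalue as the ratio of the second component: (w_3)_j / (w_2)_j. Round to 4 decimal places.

λ ≈ -7.3571

w1 = Av₀ = ((-1)·(-2) + (-3)·0 + 2·1; 3·(-2) + (-5)·0 + 7·1; (-2)·(-2) + 2·0 + (-1)·1) = (4, 1, 3)
w2 = Aw1 = ((-1)·4 + (-3)·1 + 2·3; 3·4 + (-5)·1 + 7·3; (-2)·4 + 2·1 + (-1)·3) = (-1, 28, -9)
w3 = Aw2 = (-101, -206, 67)
Ratio at component: -206 / 28 = -7.3571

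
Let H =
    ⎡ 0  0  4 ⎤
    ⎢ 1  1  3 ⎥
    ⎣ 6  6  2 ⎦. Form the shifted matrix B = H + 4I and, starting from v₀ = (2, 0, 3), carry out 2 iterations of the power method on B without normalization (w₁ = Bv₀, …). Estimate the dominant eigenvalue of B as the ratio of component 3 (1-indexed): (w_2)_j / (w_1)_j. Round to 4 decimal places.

B = H + 4I has rows (4, 0, 4); (1, 5, 3); (6, 6, 6)
w1 = Bv₀ = (20, 11, 30)
w2 = Bw1 = (200, 165, 366)
Ratio: 366/30 = 12.2000

μ ≈ 12.2000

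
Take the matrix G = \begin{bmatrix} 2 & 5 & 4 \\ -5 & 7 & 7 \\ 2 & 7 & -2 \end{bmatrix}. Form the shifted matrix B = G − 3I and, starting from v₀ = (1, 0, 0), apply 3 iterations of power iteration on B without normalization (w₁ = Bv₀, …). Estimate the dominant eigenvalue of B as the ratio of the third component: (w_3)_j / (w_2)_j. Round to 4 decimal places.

μ ≈ -4.1702

B = G − 3I has rows (-1, 5, 4); (-5, 4, 7); (2, 7, -5)
w1 = Bv₀ = (-1, -5, 2)
w2 = Bw1 = (-16, -1, -47)
w3 = Bw2 = (-177, -253, 196)
Ratio: 196/-47 = -4.1702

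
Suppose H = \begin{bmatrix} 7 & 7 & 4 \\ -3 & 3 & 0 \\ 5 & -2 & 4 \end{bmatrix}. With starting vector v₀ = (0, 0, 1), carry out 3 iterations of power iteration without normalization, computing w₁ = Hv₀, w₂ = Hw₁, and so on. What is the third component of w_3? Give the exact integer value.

w1 = Hv₀ = (4, 0, 4)
w2 = Hw1 = (44, -12, 36)
w3 = Hw2 = (368, -168, 388)
The requested component of w3 is 388.

388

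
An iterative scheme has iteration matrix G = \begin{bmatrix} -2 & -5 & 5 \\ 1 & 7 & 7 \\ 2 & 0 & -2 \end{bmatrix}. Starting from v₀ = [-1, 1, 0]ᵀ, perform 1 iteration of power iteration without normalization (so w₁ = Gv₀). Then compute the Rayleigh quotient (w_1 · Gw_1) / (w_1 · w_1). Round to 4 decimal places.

w1 = Gv₀ = ((-2)·(-1) + (-5)·1 + 5·0; 1·(-1) + 7·1 + 7·0; 2·(-1) + 0·1 + (-2)·0) = (-3, 6, -2)
Gw1 = (-34, 25, -2)
w1·Gw1 = (-3)·(-34) + 6·25 + (-2)·(-2) = 256; w1·w1 = (-3)·(-3) + 6·6 + (-2)·(-2) = 49
λ ≈ 256/49 = 5.2245

5.2245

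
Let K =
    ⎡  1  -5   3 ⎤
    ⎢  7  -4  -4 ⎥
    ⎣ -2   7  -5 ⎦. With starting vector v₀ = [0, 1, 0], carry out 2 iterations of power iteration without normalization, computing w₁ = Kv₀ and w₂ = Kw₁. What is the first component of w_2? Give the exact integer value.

w1 = Kv₀ = (-5, -4, 7)
w2 = Kw1 = (36, -47, -53)
The requested component of w2 is 36.

36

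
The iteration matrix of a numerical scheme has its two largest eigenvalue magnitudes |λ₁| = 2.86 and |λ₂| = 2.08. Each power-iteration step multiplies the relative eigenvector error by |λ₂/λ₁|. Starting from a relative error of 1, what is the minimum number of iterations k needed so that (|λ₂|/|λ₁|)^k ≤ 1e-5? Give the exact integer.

37

|λ₂/λ₁| = 2.08/2.86 = 0.72727
Need k ≥ ln(1e-5) / ln(0.72727) = -11.5129 / -0.3185 ≈ 36.153
Smallest integer k satisfying the bound: 37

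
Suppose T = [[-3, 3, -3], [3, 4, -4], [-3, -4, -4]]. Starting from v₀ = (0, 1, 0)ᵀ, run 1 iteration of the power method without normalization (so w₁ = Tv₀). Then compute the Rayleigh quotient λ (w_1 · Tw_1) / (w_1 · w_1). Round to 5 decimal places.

w1 = Tv₀ = (3, 4, -4)
Tw1 = (15, 41, -9)
w1·Tw1 = 3·15 + 4·41 + (-4)·(-9) = 245; w1·w1 = 3·3 + 4·4 + (-4)·(-4) = 41
λ ≈ 245/41 = 5.97561

λ ≈ 5.97561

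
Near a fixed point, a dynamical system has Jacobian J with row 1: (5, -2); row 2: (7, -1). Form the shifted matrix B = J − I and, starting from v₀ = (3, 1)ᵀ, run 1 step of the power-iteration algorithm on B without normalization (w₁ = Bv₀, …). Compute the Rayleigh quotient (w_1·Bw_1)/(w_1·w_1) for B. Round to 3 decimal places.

B = J − I has rows (4, -2); (7, -2)
w1 = Bv₀ = (10, 19)
Bw1 = (2, 32)
w1·Bw1 = 628; w1·w1 = 461; μ ≈ 628/461 = 1.362

1.362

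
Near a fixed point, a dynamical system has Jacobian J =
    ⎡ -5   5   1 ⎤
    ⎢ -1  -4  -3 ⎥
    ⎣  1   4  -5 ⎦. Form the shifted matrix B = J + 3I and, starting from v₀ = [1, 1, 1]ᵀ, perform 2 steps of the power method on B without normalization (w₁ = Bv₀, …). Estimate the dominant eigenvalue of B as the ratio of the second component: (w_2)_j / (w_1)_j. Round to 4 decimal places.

1.6000

B = J + 3I has rows (-2, 5, 1); (-1, -1, -3); (1, 4, -2)
w1 = Bv₀ = ((-2)·1 + 5·1 + 1·1; (-1)·1 + (-1)·1 + (-3)·1; 1·1 + 4·1 + (-2)·1) = (4, -5, 3)
w2 = Bw1 = ((-2)·4 + 5·(-5) + 1·3; (-1)·4 + (-1)·(-5) + (-3)·3; 1·4 + 4·(-5) + (-2)·3) = (-30, -8, -22)
Ratio: -8/-5 = 1.6000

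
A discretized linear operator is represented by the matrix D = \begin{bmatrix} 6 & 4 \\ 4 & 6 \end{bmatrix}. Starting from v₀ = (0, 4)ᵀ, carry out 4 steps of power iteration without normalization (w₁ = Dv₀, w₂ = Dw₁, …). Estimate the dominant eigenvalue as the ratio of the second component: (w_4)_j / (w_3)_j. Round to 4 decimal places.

9.9365

w1 = Dv₀ = (16, 24)
w2 = Dw1 = (192, 208)
w3 = Dw2 = (1984, 2016)
w4 = Dw3 = (19968, 20032)
Ratio at component: 20032 / 2016 = 9.9365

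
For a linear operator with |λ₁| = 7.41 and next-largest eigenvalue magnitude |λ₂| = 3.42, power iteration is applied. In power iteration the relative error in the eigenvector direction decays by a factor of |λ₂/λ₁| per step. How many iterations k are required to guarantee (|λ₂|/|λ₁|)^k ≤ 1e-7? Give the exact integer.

|λ₂/λ₁| = 3.42/7.41 = 0.46154
Need k ≥ ln(1e-7) / ln(0.46154) = -16.1181 / -0.7732 ≈ 20.846
Smallest integer k satisfying the bound: 21

21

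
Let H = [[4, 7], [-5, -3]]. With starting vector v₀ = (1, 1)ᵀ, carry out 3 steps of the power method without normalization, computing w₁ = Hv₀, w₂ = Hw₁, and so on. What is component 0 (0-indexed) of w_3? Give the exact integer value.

w1 = Hv₀ = (4·1 + 7·1; (-5)·1 + (-3)·1) = (11, -8)
w2 = Hw1 = (4·11 + 7·(-8); (-5)·11 + (-3)·(-8)) = (-12, -31)
w3 = Hw2 = (-265, 153)
The requested component of w3 is -265.

-265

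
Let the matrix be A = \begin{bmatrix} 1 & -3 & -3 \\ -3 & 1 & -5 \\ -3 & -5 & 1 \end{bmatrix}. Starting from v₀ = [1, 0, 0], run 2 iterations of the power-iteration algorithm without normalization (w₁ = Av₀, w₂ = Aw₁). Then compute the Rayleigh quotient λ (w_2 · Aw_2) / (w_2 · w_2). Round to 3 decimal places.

w1 = Av₀ = (1·1 + (-3)·0 + (-3)·0; (-3)·1 + 1·0 + (-5)·0; (-3)·1 + (-5)·0 + 1·0) = (1, -3, -3)
w2 = Aw1 = (1·1 + (-3)·(-3) + (-3)·(-3); (-3)·1 + 1·(-3) + (-5)·(-3); (-3)·1 + (-5)·(-3) + 1·(-3)) = (19, 9, 9)
Aw2 = (-35, -93, -93)
w2·Aw2 = 19·(-35) + 9·(-93) + 9·(-93) = -2339; w2·w2 = 19·19 + 9·9 + 9·9 = 523
λ ≈ -2339/523 = -4.472

-4.472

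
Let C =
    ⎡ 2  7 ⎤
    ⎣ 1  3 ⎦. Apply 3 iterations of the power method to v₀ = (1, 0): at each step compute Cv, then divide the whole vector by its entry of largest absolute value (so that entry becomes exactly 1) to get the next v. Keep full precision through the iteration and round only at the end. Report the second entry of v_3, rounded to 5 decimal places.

0.45614

Cv0 = (2.000000, 1.000000); divide by 2.000000 → v1 = (1.000000, 0.500000)
Cv1 = (5.500000, 2.500000); divide by 5.500000 → v2 = (1.000000, 0.454545)
Cv2 = (5.181818, 2.363636); divide by 5.181818 → v3 = (1.000000, 0.456140)
Requested entry of v3: 26/57 = 0.45614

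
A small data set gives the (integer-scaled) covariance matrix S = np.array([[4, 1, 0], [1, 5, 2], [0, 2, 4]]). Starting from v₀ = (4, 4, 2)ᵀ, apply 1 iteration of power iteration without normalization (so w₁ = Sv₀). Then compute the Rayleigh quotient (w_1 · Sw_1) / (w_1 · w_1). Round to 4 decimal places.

w1 = Sv₀ = (4·4 + 1·4 + 0·2; 1·4 + 5·4 + 2·2; 0·4 + 2·4 + 4·2) = (20, 28, 16)
Sw1 = (108, 192, 120)
w1·Sw1 = 20·108 + 28·192 + 16·120 = 9456; w1·w1 = 20·20 + 28·28 + 16·16 = 1440
λ ≈ 9456/1440 = 6.5667

6.5667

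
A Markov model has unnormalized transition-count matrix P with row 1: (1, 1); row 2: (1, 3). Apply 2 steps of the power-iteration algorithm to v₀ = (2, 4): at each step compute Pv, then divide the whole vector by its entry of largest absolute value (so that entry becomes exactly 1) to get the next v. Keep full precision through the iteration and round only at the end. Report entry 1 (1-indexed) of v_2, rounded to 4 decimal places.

Pv0 = (6.00000, 14.00000); divide by 14.00000 → v1 = (0.42857, 1.00000)
Pv1 = (1.42857, 3.42857); divide by 3.42857 → v2 = (0.41667, 1.00000)
Requested entry of v2: 20/48 = 0.4167

0.4167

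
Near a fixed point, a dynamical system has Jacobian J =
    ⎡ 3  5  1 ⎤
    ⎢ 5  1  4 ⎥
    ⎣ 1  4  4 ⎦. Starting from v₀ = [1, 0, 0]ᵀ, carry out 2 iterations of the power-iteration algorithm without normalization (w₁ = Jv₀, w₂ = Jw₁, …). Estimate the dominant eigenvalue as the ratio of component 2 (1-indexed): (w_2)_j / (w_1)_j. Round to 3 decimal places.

w1 = Jv₀ = (3, 5, 1)
w2 = Jw1 = (35, 24, 27)
Ratio at component: 24 / 5 = 4.800

4.800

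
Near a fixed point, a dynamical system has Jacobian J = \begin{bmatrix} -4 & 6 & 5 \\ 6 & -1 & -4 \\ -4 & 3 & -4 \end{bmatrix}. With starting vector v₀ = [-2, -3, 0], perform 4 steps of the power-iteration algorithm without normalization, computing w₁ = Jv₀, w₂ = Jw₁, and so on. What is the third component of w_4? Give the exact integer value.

611

w1 = Jv₀ = (-10, -9, -1)
w2 = Jw1 = (-19, -47, 17)
w3 = Jw2 = (-121, -135, -133)
w4 = Jw3 = (-991, -59, 611)
The requested component of w4 is 611.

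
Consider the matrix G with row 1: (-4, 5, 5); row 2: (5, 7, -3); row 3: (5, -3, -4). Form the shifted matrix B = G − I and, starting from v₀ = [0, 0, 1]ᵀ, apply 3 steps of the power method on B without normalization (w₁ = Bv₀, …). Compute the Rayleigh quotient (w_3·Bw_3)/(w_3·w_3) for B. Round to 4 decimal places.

B = G − I has rows (-5, 5, 5); (5, 6, -3); (5, -3, -5)
w1 = Bv₀ = ((-5)·0 + 5·0 + 5·1; 5·0 + 6·0 + (-3)·1; 5·0 + (-3)·0 + (-5)·1) = (5, -3, -5)
w2 = Bw1 = ((-5)·5 + 5·(-3) + 5·(-5); 5·5 + 6·(-3) + (-3)·(-5); 5·5 + (-3)·(-3) + (-5)·(-5)) = (-65, 22, 59)
w3 = Bw2 = (730, -370, -686)
Bw3 = (-8930, 3488, 8190)
w3·Bw3 = -13427800; w3·w3 = 1140396; μ ≈ -13427800/1140396 = -11.7747

μ ≈ -11.7747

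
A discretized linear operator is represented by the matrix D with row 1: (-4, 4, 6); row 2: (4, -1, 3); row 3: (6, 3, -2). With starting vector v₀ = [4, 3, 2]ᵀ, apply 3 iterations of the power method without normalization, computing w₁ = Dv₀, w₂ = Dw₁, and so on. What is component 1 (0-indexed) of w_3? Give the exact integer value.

913

w1 = Dv₀ = ((-4)·4 + 4·3 + 6·2; 4·4 + (-1)·3 + 3·2; 6·4 + 3·3 + (-2)·2) = (8, 19, 29)
w2 = Dw1 = ((-4)·8 + 4·19 + 6·29; 4·8 + (-1)·19 + 3·29; 6·8 + 3·19 + (-2)·29) = (218, 100, 47)
w3 = Dw2 = (-190, 913, 1514)
The requested component of w3 is 913.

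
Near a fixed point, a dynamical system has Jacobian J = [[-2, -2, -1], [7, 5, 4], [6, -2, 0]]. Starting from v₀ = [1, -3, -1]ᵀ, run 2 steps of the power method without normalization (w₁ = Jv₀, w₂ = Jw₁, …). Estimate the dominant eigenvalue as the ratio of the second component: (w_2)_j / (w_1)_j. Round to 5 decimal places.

w1 = Jv₀ = (5, -12, 12)
w2 = Jw1 = (2, 23, 54)
Ratio at component: 23 / -12 = -1.91667

λ ≈ -1.91667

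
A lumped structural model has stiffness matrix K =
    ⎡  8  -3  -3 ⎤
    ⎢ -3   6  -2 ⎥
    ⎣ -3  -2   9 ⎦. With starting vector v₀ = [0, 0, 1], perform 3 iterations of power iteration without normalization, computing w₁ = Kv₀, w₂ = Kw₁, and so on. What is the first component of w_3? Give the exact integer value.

w1 = Kv₀ = (-3, -2, 9)
w2 = Kw1 = (-45, -21, 94)
w3 = Kw2 = (-579, -179, 1023)
The requested component of w3 is -579.

-579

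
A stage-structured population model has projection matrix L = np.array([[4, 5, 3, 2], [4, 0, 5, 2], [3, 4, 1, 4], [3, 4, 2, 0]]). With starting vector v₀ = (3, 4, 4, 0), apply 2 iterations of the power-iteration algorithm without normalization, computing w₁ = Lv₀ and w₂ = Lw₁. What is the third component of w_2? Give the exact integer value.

421

w1 = Lv₀ = (44, 32, 29, 33)
w2 = Lw1 = (489, 387, 421, 318)
The requested component of w2 is 421.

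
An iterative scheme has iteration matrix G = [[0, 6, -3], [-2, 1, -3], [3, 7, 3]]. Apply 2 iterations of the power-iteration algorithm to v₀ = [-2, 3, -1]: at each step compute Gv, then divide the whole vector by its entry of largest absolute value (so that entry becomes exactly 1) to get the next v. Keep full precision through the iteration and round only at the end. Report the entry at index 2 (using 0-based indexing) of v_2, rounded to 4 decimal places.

1.0000

Gv0 = (21.00000, 10.00000, 12.00000); divide by 21.00000 → v1 = (1.00000, 0.47619, 0.57143)
Gv1 = (1.14286, -3.23810, 8.04762); divide by 8.04762 → v2 = (0.14201, -0.40237, 1.00000)
Requested entry of v2: 169/169 = 1.0000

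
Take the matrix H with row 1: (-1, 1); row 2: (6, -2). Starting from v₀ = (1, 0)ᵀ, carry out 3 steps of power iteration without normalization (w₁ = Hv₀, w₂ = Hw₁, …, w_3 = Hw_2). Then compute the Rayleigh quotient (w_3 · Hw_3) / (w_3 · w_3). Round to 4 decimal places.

λ ≈ -3.9414

w1 = Hv₀ = ((-1)·1 + 1·0; 6·1 + (-2)·0) = (-1, 6)
w2 = Hw1 = ((-1)·(-1) + 1·6; 6·(-1) + (-2)·6) = (7, -18)
w3 = Hw2 = (-25, 78)
Hw3 = (103, -306)
w3·Hw3 = (-25)·103 + 78·(-306) = -26443; w3·w3 = (-25)·(-25) + 78·78 = 6709
λ ≈ -26443/6709 = -3.9414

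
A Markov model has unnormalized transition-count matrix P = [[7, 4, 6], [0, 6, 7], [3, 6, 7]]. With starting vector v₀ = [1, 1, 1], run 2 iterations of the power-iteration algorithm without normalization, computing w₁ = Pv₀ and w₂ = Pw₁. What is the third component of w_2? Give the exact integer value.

241

w1 = Pv₀ = (7·1 + 4·1 + 6·1; 0·1 + 6·1 + 7·1; 3·1 + 6·1 + 7·1) = (17, 13, 16)
w2 = Pw1 = (7·17 + 4·13 + 6·16; 0·17 + 6·13 + 7·16; 3·17 + 6·13 + 7·16) = (267, 190, 241)
The requested component of w2 is 241.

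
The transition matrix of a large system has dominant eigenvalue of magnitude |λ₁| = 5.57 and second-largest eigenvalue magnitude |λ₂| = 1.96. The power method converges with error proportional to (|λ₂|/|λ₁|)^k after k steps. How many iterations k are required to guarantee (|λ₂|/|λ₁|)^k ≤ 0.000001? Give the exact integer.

|λ₂/λ₁| = 1.96/5.57 = 0.35189
Need k ≥ ln(0.000001) / ln(0.35189) = -13.8155 / -1.0445 ≈ 13.228
Smallest integer k satisfying the bound: 14

14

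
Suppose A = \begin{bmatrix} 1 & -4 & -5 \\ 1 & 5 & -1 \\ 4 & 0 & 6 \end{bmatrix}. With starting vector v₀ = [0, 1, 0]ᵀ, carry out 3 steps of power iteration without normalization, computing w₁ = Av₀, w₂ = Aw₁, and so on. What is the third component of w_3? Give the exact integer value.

-192

w1 = Av₀ = (1·0 + (-4)·1 + (-5)·0; 1·0 + 5·1 + (-1)·0; 4·0 + 0·1 + 6·0) = (-4, 5, 0)
w2 = Aw1 = (1·(-4) + (-4)·5 + (-5)·0; 1·(-4) + 5·5 + (-1)·0; 4·(-4) + 0·5 + 6·0) = (-24, 21, -16)
w3 = Aw2 = (-28, 97, -192)
The requested component of w3 is -192.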